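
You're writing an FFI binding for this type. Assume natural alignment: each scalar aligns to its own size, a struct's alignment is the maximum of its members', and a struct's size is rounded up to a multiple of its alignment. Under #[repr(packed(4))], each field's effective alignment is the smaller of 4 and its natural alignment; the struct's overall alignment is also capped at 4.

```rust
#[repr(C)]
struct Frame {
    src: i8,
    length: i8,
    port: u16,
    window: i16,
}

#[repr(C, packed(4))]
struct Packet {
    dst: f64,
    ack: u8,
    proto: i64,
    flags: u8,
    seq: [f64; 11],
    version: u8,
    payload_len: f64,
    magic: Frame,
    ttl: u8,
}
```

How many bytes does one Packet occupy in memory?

Frame: @0: src [1B, align 1] → 1; @1: length [1B, align 1] → 2; @2: port [2B, align 2] → 4; @4: window [2B, align 2] → 6; size 6, align 2
@0: dst [8B, align 4] → 8
@8: ack [1B, align 1] → 9
+3 pad (align 4)
@12: proto [8B, align 4] → 20
@20: flags [1B, align 1] → 21
+3 pad (align 4)
@24: seq [88B, align 4] → 112
@112: version [1B, align 1] → 113
+3 pad (align 4)
@116: payload_len [8B, align 4] → 124
@124: magic [6B, align 2] → 130
@130: ttl [1B, align 1] → 131
+1 tail pad (align 4)
size 132, align 4

132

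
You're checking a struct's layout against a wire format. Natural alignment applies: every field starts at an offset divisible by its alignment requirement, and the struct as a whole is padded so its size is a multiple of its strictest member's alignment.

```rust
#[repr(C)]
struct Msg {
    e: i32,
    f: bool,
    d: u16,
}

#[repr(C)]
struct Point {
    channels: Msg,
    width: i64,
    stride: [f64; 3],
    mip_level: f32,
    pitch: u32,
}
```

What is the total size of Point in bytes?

48 bytes

Msg: e at 0 (size 4, align 4) → ends 4; f at 4 (size 1, align 1) → ends 5; pad 1 to align 2 for d; d at 6 (size 2, align 2) → ends 8; total 8 bytes, alignment 4
channels at 0 (size 8, align 4) → ends 8
width at 8 (size 8, align 8) → ends 16
stride at 16 (size 24, align 8) → ends 40
mip_level at 40 (size 4, align 4) → ends 44
pitch at 44 (size 4, align 4) → ends 48
total 48 bytes, alignment 8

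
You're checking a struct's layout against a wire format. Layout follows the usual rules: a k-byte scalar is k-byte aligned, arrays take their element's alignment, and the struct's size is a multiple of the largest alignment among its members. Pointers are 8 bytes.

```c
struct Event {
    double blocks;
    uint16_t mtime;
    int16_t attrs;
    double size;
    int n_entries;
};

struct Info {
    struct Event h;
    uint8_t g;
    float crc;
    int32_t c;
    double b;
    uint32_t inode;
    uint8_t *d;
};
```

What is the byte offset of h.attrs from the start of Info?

Event: @0: blocks [8B, align 8] → 8; @8: mtime [2B, align 2] → 10; @10: attrs [2B, align 2] → 12; +4 pad (align 8); @16: size [8B, align 8] → 24; @24: n_entries [4B, align 4] → 28; +4 tail pad (align 8); size 32, align 8
@0: h [32B, align 8] → 32
within Event: attrs at 10
0 + 10 = 10

10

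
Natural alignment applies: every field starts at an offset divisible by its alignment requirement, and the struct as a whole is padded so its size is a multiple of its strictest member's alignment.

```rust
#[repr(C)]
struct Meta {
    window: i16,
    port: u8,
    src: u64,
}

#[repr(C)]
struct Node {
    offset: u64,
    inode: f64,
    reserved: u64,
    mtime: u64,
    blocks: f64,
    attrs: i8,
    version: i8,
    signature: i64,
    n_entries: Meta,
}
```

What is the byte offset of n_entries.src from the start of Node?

64

Meta: 0..2  window  (2B, 2-aligned); 2..3  port  (1B, 1-aligned); 3..8  -- padding (5B); 8..16  src  (8B, 8-aligned); sizeof = 16, alignof = 8
0..8  offset  (8B, 8-aligned)
8..16  inode  (8B, 8-aligned)
16..24  reserved  (8B, 8-aligned)
24..32  mtime  (8B, 8-aligned)
32..40  blocks  (8B, 8-aligned)
40..41  attrs  (1B, 1-aligned)
41..42  version  (1B, 1-aligned)
42..48  -- padding (6B)
48..56  signature  (8B, 8-aligned)
56..72  n_entries  (16B, 8-aligned)
within Meta: src at 8
56 + 8 = 64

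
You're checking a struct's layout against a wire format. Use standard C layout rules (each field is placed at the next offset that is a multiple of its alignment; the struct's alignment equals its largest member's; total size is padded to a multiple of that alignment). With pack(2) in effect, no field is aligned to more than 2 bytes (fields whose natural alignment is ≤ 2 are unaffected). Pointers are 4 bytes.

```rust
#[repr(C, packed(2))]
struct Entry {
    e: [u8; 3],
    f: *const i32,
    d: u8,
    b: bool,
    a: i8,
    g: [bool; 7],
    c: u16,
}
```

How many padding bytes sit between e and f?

1

e at 0 (size 3, align 1) → ends 3
pad 1 to align 2 for f
f at 4 (size 4, align 2) → ends 8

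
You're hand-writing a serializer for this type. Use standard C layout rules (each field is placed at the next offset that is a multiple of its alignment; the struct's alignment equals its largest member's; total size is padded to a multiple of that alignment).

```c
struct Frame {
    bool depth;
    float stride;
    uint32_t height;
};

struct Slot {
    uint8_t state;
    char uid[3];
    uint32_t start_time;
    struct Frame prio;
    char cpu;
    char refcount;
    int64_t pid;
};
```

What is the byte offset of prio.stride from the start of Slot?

Frame: @0: depth [1B, align 1] → 1; +3 pad (align 4); @4: stride [4B, align 4] → 8; @8: height [4B, align 4] → 12; size 12, align 4
@0: state [1B, align 1] → 1
@1: uid [3B, align 1] → 4
@4: start_time [4B, align 4] → 8
@8: prio [12B, align 4] → 20
within Frame: stride at 4
8 + 4 = 12

12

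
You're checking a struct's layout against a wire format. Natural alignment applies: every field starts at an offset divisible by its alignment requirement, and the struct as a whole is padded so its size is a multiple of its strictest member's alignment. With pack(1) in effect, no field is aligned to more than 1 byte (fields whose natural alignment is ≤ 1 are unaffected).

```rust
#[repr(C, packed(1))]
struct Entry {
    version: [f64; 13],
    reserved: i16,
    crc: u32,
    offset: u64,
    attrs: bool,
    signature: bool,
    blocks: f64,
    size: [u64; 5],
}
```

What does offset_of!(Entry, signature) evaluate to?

119

@0: version [104B, align 1] → 104
@104: reserved [2B, align 1] → 106
@106: crc [4B, align 1] → 110
@110: offset [8B, align 1] → 118
@118: attrs [1B, align 1] → 119
@119: signature [1B, align 1] → 120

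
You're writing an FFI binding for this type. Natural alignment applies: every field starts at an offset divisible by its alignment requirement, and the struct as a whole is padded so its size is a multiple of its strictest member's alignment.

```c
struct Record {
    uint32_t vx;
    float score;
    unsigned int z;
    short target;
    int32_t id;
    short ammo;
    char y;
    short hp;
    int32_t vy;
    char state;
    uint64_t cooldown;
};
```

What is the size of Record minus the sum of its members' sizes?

vx at 0 (size 4, align 4) → ends 4
score at 4 (size 4, align 4) → ends 8
z at 8 (size 4, align 4) → ends 12
target at 12 (size 2, align 2) → ends 14
pad 2 to align 4 for id
id at 16 (size 4, align 4) → ends 20
ammo at 20 (size 2, align 2) → ends 22
y at 22 (size 1, align 1) → ends 23
pad 1 to align 2 for hp
hp at 24 (size 2, align 2) → ends 26
pad 2 to align 4 for vy
vy at 28 (size 4, align 4) → ends 32
state at 32 (size 1, align 1) → ends 33
pad 7 to align 8 for cooldown
cooldown at 40 (size 8, align 8) → ends 48
total 48 bytes, alignment 8
data bytes 36, size 48 → padding 12

12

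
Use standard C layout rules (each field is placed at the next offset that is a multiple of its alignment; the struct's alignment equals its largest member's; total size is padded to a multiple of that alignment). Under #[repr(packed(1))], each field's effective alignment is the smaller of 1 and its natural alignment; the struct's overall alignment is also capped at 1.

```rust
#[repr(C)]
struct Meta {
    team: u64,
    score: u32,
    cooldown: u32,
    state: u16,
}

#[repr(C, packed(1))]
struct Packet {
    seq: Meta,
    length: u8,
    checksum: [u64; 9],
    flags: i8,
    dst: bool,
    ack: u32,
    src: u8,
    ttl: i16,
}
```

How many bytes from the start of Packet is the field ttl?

Meta: 0..8  team  (8B, 8-aligned); 8..12  score  (4B, 4-aligned); 12..16  cooldown  (4B, 4-aligned); 16..18  state  (2B, 2-aligned); 18..24  -- tail padding (6B); sizeof = 24, alignof = 8
0..24  seq  (24B, 1-aligned)
24..25  length  (1B, 1-aligned)
25..97  checksum  (72B, 1-aligned)
97..98  flags  (1B, 1-aligned)
98..99  dst  (1B, 1-aligned)
99..103  ack  (4B, 1-aligned)
103..104  src  (1B, 1-aligned)
104..106  ttl  (2B, 1-aligned)

104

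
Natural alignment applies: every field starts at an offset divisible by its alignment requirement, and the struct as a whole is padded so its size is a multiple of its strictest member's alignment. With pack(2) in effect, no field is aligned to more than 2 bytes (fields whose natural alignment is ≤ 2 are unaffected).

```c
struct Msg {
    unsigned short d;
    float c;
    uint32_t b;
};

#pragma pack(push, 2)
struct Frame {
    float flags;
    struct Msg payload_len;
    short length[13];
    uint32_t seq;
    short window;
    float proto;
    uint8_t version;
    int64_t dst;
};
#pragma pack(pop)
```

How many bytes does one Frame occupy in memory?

Msg: @0: d [2B, align 2] → 2; +2 pad (align 4); @4: c [4B, align 4] → 8; @8: b [4B, align 4] → 12; size 12, align 4
@0: flags [4B, align 2] → 4
@4: payload_len [12B, align 2] → 16
@16: length [26B, align 2] → 42
@42: seq [4B, align 2] → 46
@46: window [2B, align 2] → 48
@48: proto [4B, align 2] → 52
@52: version [1B, align 1] → 53
+1 pad (align 2)
@54: dst [8B, align 2] → 62
size 62, align 2

62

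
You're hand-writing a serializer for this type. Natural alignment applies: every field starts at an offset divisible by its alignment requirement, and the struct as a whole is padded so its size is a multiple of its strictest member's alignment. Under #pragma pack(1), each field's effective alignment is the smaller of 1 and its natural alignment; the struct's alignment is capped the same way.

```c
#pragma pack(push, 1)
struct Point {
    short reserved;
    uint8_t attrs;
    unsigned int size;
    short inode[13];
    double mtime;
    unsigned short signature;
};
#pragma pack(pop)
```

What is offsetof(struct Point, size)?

reserved at 0 (size 2, align 1) → ends 2
attrs at 2 (size 1, align 1) → ends 3
size at 3 (size 4, align 1) → ends 7

3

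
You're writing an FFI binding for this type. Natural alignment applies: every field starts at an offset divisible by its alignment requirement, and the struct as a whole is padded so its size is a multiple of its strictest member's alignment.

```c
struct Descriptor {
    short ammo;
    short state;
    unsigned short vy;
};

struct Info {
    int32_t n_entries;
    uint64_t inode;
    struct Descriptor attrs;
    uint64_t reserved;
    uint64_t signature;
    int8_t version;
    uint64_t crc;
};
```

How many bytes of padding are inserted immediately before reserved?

Descriptor: 0..2  ammo  (2B, 2-aligned); 2..4  state  (2B, 2-aligned); 4..6  vy  (2B, 2-aligned); sizeof = 6, alignof = 2
0..4  n_entries  (4B, 4-aligned)
4..8  -- padding (4B)
8..16  inode  (8B, 8-aligned)
16..22  attrs  (6B, 2-aligned)
22..24  -- padding (2B)
24..32  reserved  (8B, 8-aligned)

2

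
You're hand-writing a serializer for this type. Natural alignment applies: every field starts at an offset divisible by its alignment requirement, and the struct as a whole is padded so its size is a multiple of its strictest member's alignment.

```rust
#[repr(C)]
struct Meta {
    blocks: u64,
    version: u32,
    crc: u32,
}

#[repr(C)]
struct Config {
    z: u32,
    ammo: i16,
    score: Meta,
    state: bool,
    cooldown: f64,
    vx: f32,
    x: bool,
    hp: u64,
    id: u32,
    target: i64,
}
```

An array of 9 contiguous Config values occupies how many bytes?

Meta: @0: blocks [8B, align 8] → 8; @8: version [4B, align 4] → 12; @12: crc [4B, align 4] → 16; size 16, align 8
@0: z [4B, align 4] → 4
@4: ammo [2B, align 2] → 6
+2 pad (align 8)
@8: score [16B, align 8] → 24
@24: state [1B, align 1] → 25
+7 pad (align 8)
@32: cooldown [8B, align 8] → 40
@40: vx [4B, align 4] → 44
@44: x [1B, align 1] → 45
+3 pad (align 8)
@48: hp [8B, align 8] → 56
@56: id [4B, align 4] → 60
+4 pad (align 8)
@64: target [8B, align 8] → 72
size 72, align 8
array of 9: 9 × 72 = 648

648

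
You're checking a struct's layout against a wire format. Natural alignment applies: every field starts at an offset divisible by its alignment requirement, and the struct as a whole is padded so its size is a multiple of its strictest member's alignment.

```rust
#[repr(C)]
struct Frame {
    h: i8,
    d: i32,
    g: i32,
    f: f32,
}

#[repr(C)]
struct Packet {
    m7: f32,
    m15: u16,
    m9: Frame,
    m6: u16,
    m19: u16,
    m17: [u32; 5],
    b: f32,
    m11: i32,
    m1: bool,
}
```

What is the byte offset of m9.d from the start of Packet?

Frame: h at 0 (size 1, align 1) → ends 1; pad 3 to align 4 for d; d at 4 (size 4, align 4) → ends 8; g at 8 (size 4, align 4) → ends 12; f at 12 (size 4, align 4) → ends 16; total 16 bytes, alignment 4
m7 at 0 (size 4, align 4) → ends 4
m15 at 4 (size 2, align 2) → ends 6
pad 2 to align 4 for m9
m9 at 8 (size 16, align 4) → ends 24
within Frame: d at 4
8 + 4 = 12

12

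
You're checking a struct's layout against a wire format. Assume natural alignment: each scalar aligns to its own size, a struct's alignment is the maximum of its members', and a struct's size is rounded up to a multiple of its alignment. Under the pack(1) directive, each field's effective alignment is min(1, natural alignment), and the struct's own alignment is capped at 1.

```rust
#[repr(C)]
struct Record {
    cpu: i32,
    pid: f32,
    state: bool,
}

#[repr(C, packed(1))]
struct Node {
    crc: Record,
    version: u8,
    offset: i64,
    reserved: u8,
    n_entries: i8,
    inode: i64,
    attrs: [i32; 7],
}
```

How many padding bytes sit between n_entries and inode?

0

Record: cpu at 0 (size 4, align 4) → ends 4; pid at 4 (size 4, align 4) → ends 8; state at 8 (size 1, align 1) → ends 9; tail pad 3 to reach multiple of 4; total 12 bytes, alignment 4
crc at 0 (size 12, align 1) → ends 12
version at 12 (size 1, align 1) → ends 13
offset at 13 (size 8, align 1) → ends 21
reserved at 21 (size 1, align 1) → ends 22
n_entries at 22 (size 1, align 1) → ends 23
inode at 23 (size 8, align 1) → ends 31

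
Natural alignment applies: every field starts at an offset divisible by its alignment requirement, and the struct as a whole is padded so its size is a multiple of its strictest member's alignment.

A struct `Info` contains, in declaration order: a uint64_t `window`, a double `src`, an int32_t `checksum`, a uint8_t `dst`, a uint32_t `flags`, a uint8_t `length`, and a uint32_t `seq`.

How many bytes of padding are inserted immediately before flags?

3

@0: window [8B, align 8] → 8
@8: src [8B, align 8] → 16
@16: checksum [4B, align 4] → 20
@20: dst [1B, align 1] → 21
+3 pad (align 4)
@24: flags [4B, align 4] → 28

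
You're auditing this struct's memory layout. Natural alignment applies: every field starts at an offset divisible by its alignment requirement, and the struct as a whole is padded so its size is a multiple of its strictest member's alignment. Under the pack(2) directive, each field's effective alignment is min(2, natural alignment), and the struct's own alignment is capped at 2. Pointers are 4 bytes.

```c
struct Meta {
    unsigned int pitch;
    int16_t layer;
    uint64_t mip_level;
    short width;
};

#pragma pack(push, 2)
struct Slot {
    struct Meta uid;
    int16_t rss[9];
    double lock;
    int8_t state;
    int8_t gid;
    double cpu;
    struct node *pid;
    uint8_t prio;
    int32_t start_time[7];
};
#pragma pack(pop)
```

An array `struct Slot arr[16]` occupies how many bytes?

Meta: 0..4  pitch  (4B, 4-aligned); 4..6  layer  (2B, 2-aligned); 6..8  -- padding (2B); 8..16  mip_level  (8B, 8-aligned); 16..18  width  (2B, 2-aligned); 18..24  -- tail padding (6B); sizeof = 24, alignof = 8
0..24  uid  (24B, 2-aligned)
24..42  rss  (18B, 2-aligned)
42..50  lock  (8B, 2-aligned)
50..51  state  (1B, 1-aligned)
51..52  gid  (1B, 1-aligned)
52..60  cpu  (8B, 2-aligned)
60..64  pid  (4B, 2-aligned)
64..65  prio  (1B, 1-aligned)
65..66  -- padding (1B)
66..94  start_time  (28B, 2-aligned)
sizeof = 94, alignof = 2
array of 16: 16 × 94 = 1504

1504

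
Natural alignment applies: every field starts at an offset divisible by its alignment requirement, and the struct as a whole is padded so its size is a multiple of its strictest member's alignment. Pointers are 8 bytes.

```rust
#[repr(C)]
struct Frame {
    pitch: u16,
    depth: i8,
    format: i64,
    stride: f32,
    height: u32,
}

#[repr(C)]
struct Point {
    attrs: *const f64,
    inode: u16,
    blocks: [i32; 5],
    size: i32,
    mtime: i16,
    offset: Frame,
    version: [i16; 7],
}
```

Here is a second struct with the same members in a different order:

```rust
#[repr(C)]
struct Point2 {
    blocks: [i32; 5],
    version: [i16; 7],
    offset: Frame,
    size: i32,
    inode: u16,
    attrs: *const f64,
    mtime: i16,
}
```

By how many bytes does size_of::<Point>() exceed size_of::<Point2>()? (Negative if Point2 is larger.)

Frame: 0..2  pitch  (2B, 2-aligned); 2..3  depth  (1B, 1-aligned); 3..8  -- padding (5B); 8..16  format  (8B, 8-aligned); 16..20  stride  (4B, 4-aligned); 20..24  height  (4B, 4-aligned); sizeof = 24, alignof = 8
0..8  attrs  (8B, 8-aligned)
8..10  inode  (2B, 2-aligned)
10..12  -- padding (2B)
12..32  blocks  (20B, 4-aligned)
32..36  size  (4B, 4-aligned)
36..38  mtime  (2B, 2-aligned)
38..40  -- padding (2B)
40..64  offset  (24B, 8-aligned)
64..78  version  (14B, 2-aligned)
78..80  -- tail padding (2B)
sizeof = 80, alignof = 8
— Point2 —
0..20  blocks  (20B, 4-aligned)
20..34  version  (14B, 2-aligned)
34..40  -- padding (6B)
40..64  offset  (24B, 8-aligned)
64..68  size  (4B, 4-aligned)
68..70  inode  (2B, 2-aligned)
70..72  -- padding (2B)
72..80  attrs  (8B, 8-aligned)
80..82  mtime  (2B, 2-aligned)
82..88  -- tail padding (6B)
sizeof = 88, alignof = 8
80 − 88 = -8

-8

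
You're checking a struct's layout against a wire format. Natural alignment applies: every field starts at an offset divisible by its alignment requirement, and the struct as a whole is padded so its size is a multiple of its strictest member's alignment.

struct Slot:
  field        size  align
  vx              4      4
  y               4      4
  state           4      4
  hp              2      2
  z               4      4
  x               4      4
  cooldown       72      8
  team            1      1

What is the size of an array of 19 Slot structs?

1976

@0: vx [4B, align 4] → 4
@4: y [4B, align 4] → 8
@8: state [4B, align 4] → 12
@12: hp [2B, align 2] → 14
+2 pad (align 4)
@16: z [4B, align 4] → 20
@20: x [4B, align 4] → 24
@24: cooldown [72B, align 8] → 96
@96: team [1B, align 1] → 97
+7 tail pad (align 8)
size 104, align 8
array of 19: 19 × 104 = 1976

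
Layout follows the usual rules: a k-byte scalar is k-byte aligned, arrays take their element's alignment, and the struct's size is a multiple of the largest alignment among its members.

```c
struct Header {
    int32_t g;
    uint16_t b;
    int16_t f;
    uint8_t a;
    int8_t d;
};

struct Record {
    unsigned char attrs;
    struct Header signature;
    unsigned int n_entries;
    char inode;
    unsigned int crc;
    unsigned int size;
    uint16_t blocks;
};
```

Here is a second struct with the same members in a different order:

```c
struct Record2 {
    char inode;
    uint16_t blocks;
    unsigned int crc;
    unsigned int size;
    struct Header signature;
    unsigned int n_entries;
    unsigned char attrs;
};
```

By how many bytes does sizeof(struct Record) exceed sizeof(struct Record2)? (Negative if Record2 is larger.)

Header: 0..4  g  (4B, 4-aligned); 4..6  b  (2B, 2-aligned); 6..8  f  (2B, 2-aligned); 8..9  a  (1B, 1-aligned); 9..10  d  (1B, 1-aligned); 10..12  -- tail padding (2B); sizeof = 12, alignof = 4
0..1  attrs  (1B, 1-aligned)
1..4  -- padding (3B)
4..16  signature  (12B, 4-aligned)
16..20  n_entries  (4B, 4-aligned)
20..21  inode  (1B, 1-aligned)
21..24  -- padding (3B)
24..28  crc  (4B, 4-aligned)
28..32  size  (4B, 4-aligned)
32..34  blocks  (2B, 2-aligned)
34..36  -- tail padding (2B)
sizeof = 36, alignof = 4
— Record2 —
0..1  inode  (1B, 1-aligned)
1..2  -- padding (1B)
2..4  blocks  (2B, 2-aligned)
4..8  crc  (4B, 4-aligned)
8..12  size  (4B, 4-aligned)
12..24  signature  (12B, 4-aligned)
24..28  n_entries  (4B, 4-aligned)
28..29  attrs  (1B, 1-aligned)
29..32  -- tail padding (3B)
sizeof = 32, alignof = 4
36 − 32 = 4

4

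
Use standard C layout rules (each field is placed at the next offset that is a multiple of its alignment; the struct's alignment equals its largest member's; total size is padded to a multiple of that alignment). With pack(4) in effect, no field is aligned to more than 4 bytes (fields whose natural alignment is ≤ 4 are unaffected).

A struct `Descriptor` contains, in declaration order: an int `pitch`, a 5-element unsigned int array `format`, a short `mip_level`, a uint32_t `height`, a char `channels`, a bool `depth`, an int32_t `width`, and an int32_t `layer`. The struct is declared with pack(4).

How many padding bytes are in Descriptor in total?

@0: pitch [4B, align 4] → 4
@4: format [20B, align 4] → 24
@24: mip_level [2B, align 2] → 26
+2 pad (align 4)
@28: height [4B, align 4] → 32
@32: channels [1B, align 1] → 33
@33: depth [1B, align 1] → 34
+2 pad (align 4)
@36: width [4B, align 4] → 40
@40: layer [4B, align 4] → 44
size 44, align 4
data bytes 40, size 44 → padding 4

4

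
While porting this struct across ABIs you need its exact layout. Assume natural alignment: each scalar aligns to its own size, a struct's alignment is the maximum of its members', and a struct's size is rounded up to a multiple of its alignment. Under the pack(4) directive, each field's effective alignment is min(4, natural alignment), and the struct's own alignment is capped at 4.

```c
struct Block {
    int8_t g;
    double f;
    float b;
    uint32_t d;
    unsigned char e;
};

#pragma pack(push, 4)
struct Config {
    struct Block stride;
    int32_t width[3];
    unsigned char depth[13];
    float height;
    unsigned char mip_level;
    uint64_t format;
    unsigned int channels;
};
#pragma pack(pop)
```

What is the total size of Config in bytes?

80 bytes

Block: @0: g [1B, align 1] → 1; +7 pad (align 8); @8: f [8B, align 8] → 16; @16: b [4B, align 4] → 20; @20: d [4B, align 4] → 24; @24: e [1B, align 1] → 25; +7 tail pad (align 8); size 32, align 8
@0: stride [32B, align 4] → 32
@32: width [12B, align 4] → 44
@44: depth [13B, align 1] → 57
+3 pad (align 4)
@60: height [4B, align 4] → 64
@64: mip_level [1B, align 1] → 65
+3 pad (align 4)
@68: format [8B, align 4] → 76
@76: channels [4B, align 4] → 80
size 80, align 4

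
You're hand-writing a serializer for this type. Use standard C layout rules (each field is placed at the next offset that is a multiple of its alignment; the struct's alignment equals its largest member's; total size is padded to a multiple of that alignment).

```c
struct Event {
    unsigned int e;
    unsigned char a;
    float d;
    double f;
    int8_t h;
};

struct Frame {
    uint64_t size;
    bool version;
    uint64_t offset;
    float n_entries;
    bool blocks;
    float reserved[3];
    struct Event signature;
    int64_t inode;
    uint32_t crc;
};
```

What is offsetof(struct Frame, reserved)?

32

Event: @0: e [4B, align 4] → 4; @4: a [1B, align 1] → 5; +3 pad (align 4); @8: d [4B, align 4] → 12; +4 pad (align 8); @16: f [8B, align 8] → 24; @24: h [1B, align 1] → 25; +7 tail pad (align 8); size 32, align 8
@0: size [8B, align 8] → 8
@8: version [1B, align 1] → 9
+7 pad (align 8)
@16: offset [8B, align 8] → 24
@24: n_entries [4B, align 4] → 28
@28: blocks [1B, align 1] → 29
+3 pad (align 4)
@32: reserved [12B, align 4] → 44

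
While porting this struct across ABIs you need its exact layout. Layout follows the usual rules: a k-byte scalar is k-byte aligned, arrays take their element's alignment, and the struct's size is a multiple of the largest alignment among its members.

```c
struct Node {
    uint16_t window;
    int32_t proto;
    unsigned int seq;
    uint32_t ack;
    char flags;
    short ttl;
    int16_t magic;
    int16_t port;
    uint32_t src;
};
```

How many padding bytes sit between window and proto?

window at 0 (size 2, align 2) → ends 2
pad 2 to align 4 for proto
proto at 4 (size 4, align 4) → ends 8

2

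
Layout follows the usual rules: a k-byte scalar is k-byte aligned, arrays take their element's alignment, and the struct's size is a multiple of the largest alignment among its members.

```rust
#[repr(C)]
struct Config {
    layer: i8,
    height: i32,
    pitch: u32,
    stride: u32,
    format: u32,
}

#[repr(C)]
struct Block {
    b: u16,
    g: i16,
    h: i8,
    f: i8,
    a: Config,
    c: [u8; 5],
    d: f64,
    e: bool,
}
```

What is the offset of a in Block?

Config: 0..1  layer  (1B, 1-aligned); 1..4  -- padding (3B); 4..8  height  (4B, 4-aligned); 8..12  pitch  (4B, 4-aligned); 12..16  stride  (4B, 4-aligned); 16..20  format  (4B, 4-aligned); sizeof = 20, alignof = 4
0..2  b  (2B, 2-aligned)
2..4  g  (2B, 2-aligned)
4..5  h  (1B, 1-aligned)
5..6  f  (1B, 1-aligned)
6..8  -- padding (2B)
8..28  a  (20B, 4-aligned)

8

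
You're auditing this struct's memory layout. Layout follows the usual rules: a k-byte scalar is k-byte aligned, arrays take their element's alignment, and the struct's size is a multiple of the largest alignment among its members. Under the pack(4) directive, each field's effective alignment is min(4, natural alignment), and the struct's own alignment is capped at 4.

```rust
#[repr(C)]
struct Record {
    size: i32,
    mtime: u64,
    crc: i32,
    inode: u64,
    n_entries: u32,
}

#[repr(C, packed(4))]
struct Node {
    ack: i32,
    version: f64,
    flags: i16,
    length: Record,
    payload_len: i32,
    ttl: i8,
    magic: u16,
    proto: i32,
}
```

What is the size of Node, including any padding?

Record: 0..4  size  (4B, 4-aligned); 4..8  -- padding (4B); 8..16  mtime  (8B, 8-aligned); 16..20  crc  (4B, 4-aligned); 20..24  -- padding (4B); 24..32  inode  (8B, 8-aligned); 32..36  n_entries  (4B, 4-aligned); 36..40  -- tail padding (4B); sizeof = 40, alignof = 8
0..4  ack  (4B, 4-aligned)
4..12  version  (8B, 4-aligned)
12..14  flags  (2B, 2-aligned)
14..16  -- padding (2B)
16..56  length  (40B, 4-aligned)
56..60  payload_len  (4B, 4-aligned)
60..61  ttl  (1B, 1-aligned)
61..62  -- padding (1B)
62..64  magic  (2B, 2-aligned)
64..68  proto  (4B, 4-aligned)
sizeof = 68, alignof = 4

68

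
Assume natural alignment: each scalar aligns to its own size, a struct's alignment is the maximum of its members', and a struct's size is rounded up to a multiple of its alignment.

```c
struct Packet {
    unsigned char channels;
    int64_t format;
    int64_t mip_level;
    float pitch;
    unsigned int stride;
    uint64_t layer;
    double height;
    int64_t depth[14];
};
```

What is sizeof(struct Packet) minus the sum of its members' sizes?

7

@0: channels [1B, align 1] → 1
+7 pad (align 8)
@8: format [8B, align 8] → 16
@16: mip_level [8B, align 8] → 24
@24: pitch [4B, align 4] → 28
@28: stride [4B, align 4] → 32
@32: layer [8B, align 8] → 40
@40: height [8B, align 8] → 48
@48: depth [112B, align 8] → 160
size 160, align 8
data bytes 153, size 160 → padding 7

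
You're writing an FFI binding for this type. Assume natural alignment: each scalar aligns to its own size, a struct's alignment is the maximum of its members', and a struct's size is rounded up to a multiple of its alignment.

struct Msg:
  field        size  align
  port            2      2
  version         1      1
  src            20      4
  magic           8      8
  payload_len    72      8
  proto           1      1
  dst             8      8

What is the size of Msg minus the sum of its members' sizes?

0..2  port  (2B, 2-aligned)
2..3  version  (1B, 1-aligned)
3..4  -- padding (1B)
4..24  src  (20B, 4-aligned)
24..32  magic  (8B, 8-aligned)
32..104  payload_len  (72B, 8-aligned)
104..105  proto  (1B, 1-aligned)
105..112  -- padding (7B)
112..120  dst  (8B, 8-aligned)
sizeof = 120, alignof = 8
data bytes 112, size 120 → padding 8

8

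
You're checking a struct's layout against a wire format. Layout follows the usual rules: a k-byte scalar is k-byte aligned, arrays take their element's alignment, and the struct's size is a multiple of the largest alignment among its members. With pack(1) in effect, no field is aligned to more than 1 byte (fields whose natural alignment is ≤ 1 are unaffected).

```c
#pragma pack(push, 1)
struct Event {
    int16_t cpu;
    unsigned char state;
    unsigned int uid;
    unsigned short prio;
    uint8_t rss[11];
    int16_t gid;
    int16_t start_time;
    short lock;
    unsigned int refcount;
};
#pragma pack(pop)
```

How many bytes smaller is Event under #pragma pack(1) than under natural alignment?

natural layout:
  cpu at 0 (size 2, align 2) → ends 2
  state at 2 (size 1, align 1) → ends 3
  pad 1 to align 4 for uid
  uid at 4 (size 4, align 4) → ends 8
  prio at 8 (size 2, align 2) → ends 10
  rss at 10 (size 11, align 1) → ends 21
  pad 1 to align 2 for gid
  gid at 22 (size 2, align 2) → ends 24
  start_time at 24 (size 2, align 2) → ends 26
  lock at 26 (size 2, align 2) → ends 28
  refcount at 28 (size 4, align 4) → ends 32
  total 32 bytes, alignment 4
packed(1) layout:
  cpu at 0 (size 2, align 1) → ends 2
  state at 2 (size 1, align 1) → ends 3
  uid at 3 (size 4, align 1) → ends 7
  prio at 7 (size 2, align 1) → ends 9
  rss at 9 (size 11, align 1) → ends 20
  gid at 20 (size 2, align 1) → ends 22
  start_time at 22 (size 2, align 1) → ends 24
  lock at 24 (size 2, align 1) → ends 26
  refcount at 26 (size 4, align 1) → ends 30
  total 30 bytes, alignment 1
32 − 30 = 2

2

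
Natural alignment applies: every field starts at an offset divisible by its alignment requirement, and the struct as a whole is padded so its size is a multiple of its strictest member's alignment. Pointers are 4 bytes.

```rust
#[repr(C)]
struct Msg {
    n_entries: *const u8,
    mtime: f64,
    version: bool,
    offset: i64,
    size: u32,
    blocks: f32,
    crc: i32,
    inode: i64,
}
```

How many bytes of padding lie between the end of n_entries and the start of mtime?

4

@0: n_entries [4B, align 4] → 4
+4 pad (align 8)
@8: mtime [8B, align 8] → 16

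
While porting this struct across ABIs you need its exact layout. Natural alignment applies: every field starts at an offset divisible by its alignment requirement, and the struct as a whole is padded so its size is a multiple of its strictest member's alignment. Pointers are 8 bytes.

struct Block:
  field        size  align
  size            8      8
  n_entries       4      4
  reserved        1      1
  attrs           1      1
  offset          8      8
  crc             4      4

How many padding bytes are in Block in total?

0..8  size  (8B, 8-aligned)
8..12  n_entries  (4B, 4-aligned)
12..13  reserved  (1B, 1-aligned)
13..14  attrs  (1B, 1-aligned)
14..16  -- padding (2B)
16..24  offset  (8B, 8-aligned)
24..28  crc  (4B, 4-aligned)
28..32  -- tail padding (4B)
sizeof = 32, alignof = 8
data bytes 26, size 32 → padding 6

6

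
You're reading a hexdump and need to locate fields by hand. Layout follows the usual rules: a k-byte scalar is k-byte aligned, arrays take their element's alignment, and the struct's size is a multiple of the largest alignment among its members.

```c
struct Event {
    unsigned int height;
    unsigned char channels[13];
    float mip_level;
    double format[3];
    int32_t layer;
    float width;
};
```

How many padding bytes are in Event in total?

3

0..4  height  (4B, 4-aligned)
4..17  channels  (13B, 1-aligned)
17..20  -- padding (3B)
20..24  mip_level  (4B, 4-aligned)
24..48  format  (24B, 8-aligned)
48..52  layer  (4B, 4-aligned)
52..56  width  (4B, 4-aligned)
sizeof = 56, alignof = 8
data bytes 53, size 56 → padding 3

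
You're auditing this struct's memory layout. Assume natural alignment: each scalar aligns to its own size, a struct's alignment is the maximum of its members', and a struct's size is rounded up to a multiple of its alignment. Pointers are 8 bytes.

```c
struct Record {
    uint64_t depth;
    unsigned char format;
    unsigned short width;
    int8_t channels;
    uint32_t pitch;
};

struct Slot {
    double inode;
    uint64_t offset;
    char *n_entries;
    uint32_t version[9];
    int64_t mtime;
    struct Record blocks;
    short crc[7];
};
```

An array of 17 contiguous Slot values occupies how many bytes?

1904

Record: depth at 0 (size 8, align 8) → ends 8; format at 8 (size 1, align 1) → ends 9; pad 1 to align 2 for width; width at 10 (size 2, align 2) → ends 12; channels at 12 (size 1, align 1) → ends 13; pad 3 to align 4 for pitch; pitch at 16 (size 4, align 4) → ends 20; tail pad 4 to reach multiple of 8; total 24 bytes, alignment 8
inode at 0 (size 8, align 8) → ends 8
offset at 8 (size 8, align 8) → ends 16
n_entries at 16 (size 8, align 8) → ends 24
version at 24 (size 36, align 4) → ends 60
pad 4 to align 8 for mtime
mtime at 64 (size 8, align 8) → ends 72
blocks at 72 (size 24, align 8) → ends 96
crc at 96 (size 14, align 2) → ends 110
tail pad 2 to reach multiple of 8
total 112 bytes, alignment 8
array of 17: 17 × 112 = 1904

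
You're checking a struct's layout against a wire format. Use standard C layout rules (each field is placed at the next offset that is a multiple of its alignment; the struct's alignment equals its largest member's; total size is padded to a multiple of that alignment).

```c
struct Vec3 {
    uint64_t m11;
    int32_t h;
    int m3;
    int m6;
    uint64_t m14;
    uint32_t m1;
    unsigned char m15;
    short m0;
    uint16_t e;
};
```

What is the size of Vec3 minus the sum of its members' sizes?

0..8  m11  (8B, 8-aligned)
8..12  h  (4B, 4-aligned)
12..16  m3  (4B, 4-aligned)
16..20  m6  (4B, 4-aligned)
20..24  -- padding (4B)
24..32  m14  (8B, 8-aligned)
32..36  m1  (4B, 4-aligned)
36..37  m15  (1B, 1-aligned)
37..38  -- padding (1B)
38..40  m0  (2B, 2-aligned)
40..42  e  (2B, 2-aligned)
42..48  -- tail padding (6B)
sizeof = 48, alignof = 8
data bytes 37, size 48 → padding 11

11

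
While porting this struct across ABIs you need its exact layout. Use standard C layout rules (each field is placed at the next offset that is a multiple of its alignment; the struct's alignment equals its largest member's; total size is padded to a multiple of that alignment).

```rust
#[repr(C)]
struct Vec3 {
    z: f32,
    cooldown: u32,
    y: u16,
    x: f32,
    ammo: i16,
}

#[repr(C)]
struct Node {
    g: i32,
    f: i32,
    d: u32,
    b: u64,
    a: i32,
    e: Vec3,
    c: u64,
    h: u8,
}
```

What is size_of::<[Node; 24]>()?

1536

Vec3: @0: z [4B, align 4] → 4; @4: cooldown [4B, align 4] → 8; @8: y [2B, align 2] → 10; +2 pad (align 4); @12: x [4B, align 4] → 16; @16: ammo [2B, align 2] → 18; +2 tail pad (align 4); size 20, align 4
@0: g [4B, align 4] → 4
@4: f [4B, align 4] → 8
@8: d [4B, align 4] → 12
+4 pad (align 8)
@16: b [8B, align 8] → 24
@24: a [4B, align 4] → 28
@28: e [20B, align 4] → 48
@48: c [8B, align 8] → 56
@56: h [1B, align 1] → 57
+7 tail pad (align 8)
size 64, align 8
array of 24: 24 × 64 = 1536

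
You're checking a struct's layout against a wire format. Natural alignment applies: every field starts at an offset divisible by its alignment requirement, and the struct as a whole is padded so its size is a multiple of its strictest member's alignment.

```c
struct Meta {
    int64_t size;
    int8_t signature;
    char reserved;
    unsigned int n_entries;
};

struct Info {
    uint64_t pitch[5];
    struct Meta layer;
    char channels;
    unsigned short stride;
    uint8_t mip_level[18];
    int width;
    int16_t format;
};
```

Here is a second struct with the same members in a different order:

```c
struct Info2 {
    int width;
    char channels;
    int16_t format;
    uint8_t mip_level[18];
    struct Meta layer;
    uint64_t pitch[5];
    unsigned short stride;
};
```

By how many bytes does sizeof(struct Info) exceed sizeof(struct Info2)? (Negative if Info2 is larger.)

-8

Meta: 0..8  size  (8B, 8-aligned); 8..9  signature  (1B, 1-aligned); 9..10  reserved  (1B, 1-aligned); 10..12  -- padding (2B); 12..16  n_entries  (4B, 4-aligned); sizeof = 16, alignof = 8
0..40  pitch  (40B, 8-aligned)
40..56  layer  (16B, 8-aligned)
56..57  channels  (1B, 1-aligned)
57..58  -- padding (1B)
58..60  stride  (2B, 2-aligned)
60..78  mip_level  (18B, 1-aligned)
78..80  -- padding (2B)
80..84  width  (4B, 4-aligned)
84..86  format  (2B, 2-aligned)
86..88  -- tail padding (2B)
sizeof = 88, alignof = 8
— Info2 —
0..4  width  (4B, 4-aligned)
4..5  channels  (1B, 1-aligned)
5..6  -- padding (1B)
6..8  format  (2B, 2-aligned)
8..26  mip_level  (18B, 1-aligned)
26..32  -- padding (6B)
32..48  layer  (16B, 8-aligned)
48..88  pitch  (40B, 8-aligned)
88..90  stride  (2B, 2-aligned)
90..96  -- tail padding (6B)
sizeof = 96, alignof = 8
88 − 96 = -8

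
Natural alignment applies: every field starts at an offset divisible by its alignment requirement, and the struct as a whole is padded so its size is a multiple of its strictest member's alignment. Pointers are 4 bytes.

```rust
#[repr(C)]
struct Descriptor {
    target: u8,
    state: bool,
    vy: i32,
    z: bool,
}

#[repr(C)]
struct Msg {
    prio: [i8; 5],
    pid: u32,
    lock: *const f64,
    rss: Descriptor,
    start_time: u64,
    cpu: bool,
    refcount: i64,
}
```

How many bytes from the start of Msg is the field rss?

16

Descriptor: target at 0 (size 1, align 1) → ends 1; state at 1 (size 1, align 1) → ends 2; pad 2 to align 4 for vy; vy at 4 (size 4, align 4) → ends 8; z at 8 (size 1, align 1) → ends 9; tail pad 3 to reach multiple of 4; total 12 bytes, alignment 4
prio at 0 (size 5, align 1) → ends 5
pad 3 to align 4 for pid
pid at 8 (size 4, align 4) → ends 12
lock at 12 (size 4, align 4) → ends 16
rss at 16 (size 12, align 4) → ends 28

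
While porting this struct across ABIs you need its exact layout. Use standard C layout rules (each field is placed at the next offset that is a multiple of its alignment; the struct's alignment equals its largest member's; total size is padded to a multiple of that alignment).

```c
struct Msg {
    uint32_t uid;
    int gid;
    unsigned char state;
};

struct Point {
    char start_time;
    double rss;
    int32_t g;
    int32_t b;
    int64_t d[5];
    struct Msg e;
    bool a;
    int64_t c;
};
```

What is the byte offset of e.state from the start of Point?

Msg: @0: uid [4B, align 4] → 4; @4: gid [4B, align 4] → 8; @8: state [1B, align 1] → 9; +3 tail pad (align 4); size 12, align 4
@0: start_time [1B, align 1] → 1
+7 pad (align 8)
@8: rss [8B, align 8] → 16
@16: g [4B, align 4] → 20
@20: b [4B, align 4] → 24
@24: d [40B, align 8] → 64
@64: e [12B, align 4] → 76
within Msg: state at 8
64 + 8 = 72

72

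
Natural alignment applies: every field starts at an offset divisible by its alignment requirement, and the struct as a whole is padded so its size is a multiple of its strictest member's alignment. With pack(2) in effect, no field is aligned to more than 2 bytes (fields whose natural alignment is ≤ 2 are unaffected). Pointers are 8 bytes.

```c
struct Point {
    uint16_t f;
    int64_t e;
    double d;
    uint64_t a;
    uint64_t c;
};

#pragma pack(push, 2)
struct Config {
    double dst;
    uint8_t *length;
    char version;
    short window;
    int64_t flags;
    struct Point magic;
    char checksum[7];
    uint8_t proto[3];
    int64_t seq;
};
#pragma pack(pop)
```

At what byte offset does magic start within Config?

Point: @0: f [2B, align 2] → 2; +6 pad (align 8); @8: e [8B, align 8] → 16; @16: d [8B, align 8] → 24; @24: a [8B, align 8] → 32; @32: c [8B, align 8] → 40; size 40, align 8
@0: dst [8B, align 2] → 8
@8: length [8B, align 2] → 16
@16: version [1B, align 1] → 17
+1 pad (align 2)
@18: window [2B, align 2] → 20
@20: flags [8B, align 2] → 28
@28: magic [40B, align 2] → 68

28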